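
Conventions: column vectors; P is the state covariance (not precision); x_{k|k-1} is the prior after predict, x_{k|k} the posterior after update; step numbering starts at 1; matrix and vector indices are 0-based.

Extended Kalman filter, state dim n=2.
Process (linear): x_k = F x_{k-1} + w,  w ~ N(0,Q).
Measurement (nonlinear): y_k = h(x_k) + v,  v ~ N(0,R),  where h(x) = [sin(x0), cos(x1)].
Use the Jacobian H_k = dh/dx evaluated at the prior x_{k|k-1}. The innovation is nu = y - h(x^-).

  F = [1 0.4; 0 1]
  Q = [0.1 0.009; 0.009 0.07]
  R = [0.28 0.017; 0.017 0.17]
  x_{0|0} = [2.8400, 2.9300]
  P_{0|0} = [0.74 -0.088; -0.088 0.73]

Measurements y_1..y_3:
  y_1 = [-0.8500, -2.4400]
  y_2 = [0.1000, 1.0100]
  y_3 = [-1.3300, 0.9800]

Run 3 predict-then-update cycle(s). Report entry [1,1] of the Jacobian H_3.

step 1: x^-=[4.0120, 2.9300]  P^-=[0.8864 0.2130; 0.2130 0.8000]  H_jac=[-0.6445 0.0000; 0.0000 -0.2100]  S=[0.6482 0.0458; 0.0458 0.2053]  K=[-0.8798 -0.0215; -0.1564 -0.7835]  nu=[-0.0854, -1.4623]  x^+=[4.1186, 4.0891]  P^+=[0.3828 0.0886; 0.0886 0.6469]
step 2: x^-=[5.7542, 4.0891]  P^-=[0.6572 0.3564; 0.3564 0.7169]  H_jac=[0.8633 0.0000; 0.0000 0.8120]  S=[0.7698 0.2668; 0.2668 0.6426]  K=[0.6786 0.1685; 0.1001 0.8642]  nu=[0.6047, 1.5937]  x^+=[6.4331, 5.5269]  P^+=[0.2234 0.0495; 0.0495 0.1830]
step 3: x^-=[8.6439, 5.5269]  P^-=[0.3923 0.1317; 0.1317 0.2530]  H_jac=[-0.7103 0.0000; 0.0000 0.6862]  S=[0.4779 -0.0472; -0.0472 0.2891]  K=[-0.5612 0.2210; -0.1387 0.5779]  nu=[-2.0339, 0.2526]  x^+=[9.8411, 5.9550]  P^+=[0.2159 0.0408; 0.0408 0.1397]

H_jac[1,1] = 0.6862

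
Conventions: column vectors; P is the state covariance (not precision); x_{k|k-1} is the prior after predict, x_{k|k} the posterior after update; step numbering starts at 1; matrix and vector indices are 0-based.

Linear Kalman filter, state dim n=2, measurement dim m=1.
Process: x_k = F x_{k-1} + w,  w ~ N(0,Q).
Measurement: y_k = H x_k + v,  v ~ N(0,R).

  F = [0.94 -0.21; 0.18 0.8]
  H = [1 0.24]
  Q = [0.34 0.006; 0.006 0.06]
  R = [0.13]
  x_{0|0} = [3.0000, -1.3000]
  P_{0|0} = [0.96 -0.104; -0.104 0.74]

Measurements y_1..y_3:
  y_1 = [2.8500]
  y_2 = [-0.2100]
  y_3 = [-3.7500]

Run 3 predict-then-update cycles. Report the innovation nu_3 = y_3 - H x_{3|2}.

innov = [-4.0909]

step 1: x^-=[3.0930, -0.5000]  P^-=[1.2619 -0.0302; -0.0302 0.5348]  S=[1.4083]  K=[0.8910; 0.0697]  nu=[-0.1230]  x^+=[2.9834, -0.5086]  P^+=[0.1441 -0.1176; -0.1176 0.5279]
step 2: x^-=[2.9112, 0.1302]  P^-=[0.5370 -0.1423; -0.1423 0.3686]  S=[0.6199]  K=[0.8111; -0.0869]  nu=[-3.1524]  x^+=[0.3541, 0.4040]  P^+=[0.1291 -0.0986; -0.0986 0.3640]
step 3: x^-=[0.2480, 0.3869]  P^-=[0.5091 -0.1038; -0.1038 0.2687]  S=[0.6048]  K=[0.8006; -0.0649]  nu=[-4.0909]  x^+=[-3.0272, 0.6525]  P^+=[0.1214 -0.0723; -0.0723 0.2662]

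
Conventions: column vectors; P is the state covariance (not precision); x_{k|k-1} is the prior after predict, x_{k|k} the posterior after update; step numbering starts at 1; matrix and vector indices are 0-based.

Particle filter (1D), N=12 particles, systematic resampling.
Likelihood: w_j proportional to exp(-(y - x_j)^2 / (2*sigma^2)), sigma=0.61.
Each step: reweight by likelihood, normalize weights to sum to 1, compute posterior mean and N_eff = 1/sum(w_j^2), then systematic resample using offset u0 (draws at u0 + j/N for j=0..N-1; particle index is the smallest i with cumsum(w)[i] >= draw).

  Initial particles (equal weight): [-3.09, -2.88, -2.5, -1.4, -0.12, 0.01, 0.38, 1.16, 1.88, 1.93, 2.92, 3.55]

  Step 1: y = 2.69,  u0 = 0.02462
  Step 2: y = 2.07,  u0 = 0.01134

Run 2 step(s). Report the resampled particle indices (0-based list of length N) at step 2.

step 1: w=[0.0000, 0.0000, 0.0000, 0.0000, 0.0000, 0.0000, 0.0003, 0.0194, 0.1866, 0.2073, 0.4196, 0.1668]  mean=2.5907  Neff=3.5458  idx=[8, 8, 8, 9, 9, 10, 10, 10, 10, 10, 11, 11]
step 2: w=[0.1400, 0.1400, 0.1400, 0.1431, 0.1431, 0.0557, 0.0557, 0.0557, 0.0557, 0.0557, 0.0077, 0.0077]  mean=2.2096  Neff=8.6677  idx=[0, 0, 1, 1, 2, 3, 3, 4, 4, 5, 7, 8]

resampled_idx = [0, 0, 1, 1, 2, 3, 3, 4, 4, 5, 7, 8]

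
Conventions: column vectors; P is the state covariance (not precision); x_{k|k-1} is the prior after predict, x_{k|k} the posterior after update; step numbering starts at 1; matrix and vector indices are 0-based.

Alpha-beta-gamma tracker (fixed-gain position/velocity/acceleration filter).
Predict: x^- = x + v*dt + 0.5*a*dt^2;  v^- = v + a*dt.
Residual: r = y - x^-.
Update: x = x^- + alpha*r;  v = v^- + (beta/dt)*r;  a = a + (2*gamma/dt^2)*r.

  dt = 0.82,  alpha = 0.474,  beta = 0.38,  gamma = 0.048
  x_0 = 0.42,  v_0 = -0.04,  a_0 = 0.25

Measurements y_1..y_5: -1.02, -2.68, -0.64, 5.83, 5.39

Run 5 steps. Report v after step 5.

v_post = 4.5816

step 1: x_pred=0.4712  r=-1.4912  x^+=-0.2356  v^+=-0.5261  a^+=0.0371
step 2: x_pred=-0.6545  r=-2.0255  x^+=-1.6146  v^+=-1.4343  a^+=-0.2521
step 3: x_pred=-2.8755  r=2.2355  x^+=-1.8159  v^+=-0.6051  a^+=0.0671
step 4: x_pred=-2.2895  r=8.1195  x^+=1.5592  v^+=3.2126  a^+=1.2263
step 5: x_pred=4.6058  r=0.7842  x^+=4.9775  v^+=4.5816  a^+=1.3383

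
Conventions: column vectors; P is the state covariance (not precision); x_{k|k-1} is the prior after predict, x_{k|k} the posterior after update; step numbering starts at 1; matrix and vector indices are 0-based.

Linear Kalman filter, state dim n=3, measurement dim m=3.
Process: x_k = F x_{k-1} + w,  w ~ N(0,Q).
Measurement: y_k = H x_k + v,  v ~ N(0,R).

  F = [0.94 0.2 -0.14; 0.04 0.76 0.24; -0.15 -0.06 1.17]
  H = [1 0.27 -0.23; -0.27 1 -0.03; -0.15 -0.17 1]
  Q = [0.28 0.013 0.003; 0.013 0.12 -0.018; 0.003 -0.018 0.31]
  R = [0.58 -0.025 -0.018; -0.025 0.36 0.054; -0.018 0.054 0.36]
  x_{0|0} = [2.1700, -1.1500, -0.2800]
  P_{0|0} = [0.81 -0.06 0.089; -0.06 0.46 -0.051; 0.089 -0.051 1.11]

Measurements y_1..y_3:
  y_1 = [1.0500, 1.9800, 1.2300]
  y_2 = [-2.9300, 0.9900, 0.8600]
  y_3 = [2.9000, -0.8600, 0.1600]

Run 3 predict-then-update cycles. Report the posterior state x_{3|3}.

step 1: x^-=[1.8490, -0.8544, -0.5841]  P^-=[0.9927 0.0553 -0.2060; 0.0553 0.4304 0.2312; -0.2060 0.2312 1.8242]  S=[1.7965 -0.1746 -0.7595; -0.1746 0.8173 0.2476; -0.7595 0.2476 2.2050]  K=[0.5973 -0.1422 0.0565; 0.1405 0.5120 0.0588; 0.0430 0.0405 0.8337]  nu=[-0.7027, 3.3161, 1.9462]  x^+=[1.0676, 0.8593, 1.1428]  P^+=[0.3537 0.0343 0.0608; 0.0343 0.1958 0.0847; 0.0608 0.0847 0.3251]
step 2: x^-=[1.0155, 0.9700, 1.1253]  P^-=[0.5989 0.0783 -0.0168; 0.0783 0.2865 0.1330; -0.0168 0.1330 0.7311]  S=[1.2719 -0.0639 -0.2818; -0.0639 0.6403 0.1376; -0.2818 0.1376 1.0766]  K=[0.4925 -0.0864 0.0286; 0.1298 0.4107 0.0489; 0.0319 0.0412 0.6635]  nu=[-3.9485, 0.3279, 0.0519]  x^+=[-0.9561, 0.5947, 1.0471]  P^+=[0.2879 0.0372 0.0463; 0.0372 0.1594 0.0701; 0.0463 0.0701 0.2594]
step 3: x^-=[-0.9264, 0.6650, 1.3329]  P^-=[0.5437 0.0723 -0.0163; 0.0723 0.2562 0.1033; -0.0163 0.1033 0.6467]  S=[1.2103 -0.0563 -0.2602; -0.0563 0.6109 0.1137; -0.2602 0.1137 0.9998]  K=[0.4692 -0.0819 0.0212; 0.1232 0.3868 0.0370; 0.0245 0.0287 0.6348]  nu=[3.9534, -1.7352, -1.1988]  x^+=[1.0453, 0.4366, 0.6189]  P^+=[0.2739 0.0352 0.0418; 0.0352 0.1495 0.0627; 0.0418 0.0627 0.2466]

x_post = [1.0453, 0.4366, 0.6189]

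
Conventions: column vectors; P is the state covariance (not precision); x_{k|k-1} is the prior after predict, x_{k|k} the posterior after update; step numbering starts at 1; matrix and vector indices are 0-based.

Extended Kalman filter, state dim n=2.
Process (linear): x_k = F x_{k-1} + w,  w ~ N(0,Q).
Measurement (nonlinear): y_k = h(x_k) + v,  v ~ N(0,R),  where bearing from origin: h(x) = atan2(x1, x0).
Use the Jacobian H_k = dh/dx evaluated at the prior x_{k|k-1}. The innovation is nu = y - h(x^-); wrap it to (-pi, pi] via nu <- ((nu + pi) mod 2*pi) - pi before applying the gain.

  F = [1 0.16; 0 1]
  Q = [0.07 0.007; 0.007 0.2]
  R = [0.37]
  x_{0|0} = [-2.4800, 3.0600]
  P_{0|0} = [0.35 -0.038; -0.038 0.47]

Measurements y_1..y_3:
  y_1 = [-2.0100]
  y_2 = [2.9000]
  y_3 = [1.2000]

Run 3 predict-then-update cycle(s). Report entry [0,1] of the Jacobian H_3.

H_jac[0,1] = -0.2245

step 1: x^-=[-1.9904, 3.0600]  P^-=[0.4199 0.0442; 0.0442 0.6700]  H_jac=[-0.2296 -0.1494]  S=[0.4101]  K=[-0.2512; -0.2688]  nu=[2.1257]  x^+=[-2.5244, 2.4887]  P^+=[0.3940 0.0165; 0.0165 0.6404]
step 2: x^-=[-2.1262, 2.4887]  P^-=[0.4857 0.1260; 0.1260 0.8404]  H_jac=[-0.2323 -0.1984]  S=[0.4409]  K=[-0.3126; -0.4446]  nu=[0.6222]  x^+=[-2.3206, 2.2121]  P^+=[0.4426 0.0647; 0.0647 0.7532]
step 3: x^-=[-1.9667, 2.2121]  P^-=[0.5526 0.1922; 0.1922 0.9532]  H_jac=[-0.2525 -0.2245]  S=[0.4750]  K=[-0.3845; -0.5526]  nu=[-1.0976]  x^+=[-1.5447, 2.8186]  P^+=[0.4823 0.0913; 0.0913 0.8082]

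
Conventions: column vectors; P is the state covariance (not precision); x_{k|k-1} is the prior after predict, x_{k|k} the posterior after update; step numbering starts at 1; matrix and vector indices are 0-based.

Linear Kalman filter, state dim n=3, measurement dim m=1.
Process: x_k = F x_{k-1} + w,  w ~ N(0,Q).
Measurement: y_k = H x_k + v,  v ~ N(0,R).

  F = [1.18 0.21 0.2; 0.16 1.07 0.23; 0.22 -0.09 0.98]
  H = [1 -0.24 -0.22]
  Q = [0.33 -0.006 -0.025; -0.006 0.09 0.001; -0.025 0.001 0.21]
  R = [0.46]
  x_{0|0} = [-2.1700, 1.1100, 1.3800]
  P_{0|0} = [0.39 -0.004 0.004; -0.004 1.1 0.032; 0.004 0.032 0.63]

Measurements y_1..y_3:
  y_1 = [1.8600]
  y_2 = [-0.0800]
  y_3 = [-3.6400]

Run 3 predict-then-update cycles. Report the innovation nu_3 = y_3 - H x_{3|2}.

step 1: x^-=[-2.0515, 1.1579, 0.7751]  P^-=[0.9493 0.3482 0.1900; 0.3482 1.4074 0.0836; 0.1900 0.0836 0.8391]  S=[1.2891]  K=[0.6392; -0.0062; -0.0114]  nu=[4.3599]  x^+=[0.7353, 1.1310, 0.7254]  P^+=[0.4227 0.3533 0.1994; 0.3533 1.4073 0.0835; 0.1994 0.0835 0.8389]
step 2: x^-=[1.2502, 1.4946, 0.7709]  P^-=[1.2904 0.9690 0.4564; 0.9690 1.9332 0.2747; 0.4564 0.2747 1.1048]  S=[1.2783]  K=[0.7490; 0.3478; 0.1153]  nu=[-0.8019]  x^+=[0.6496, 1.2157, 0.6784]  P^+=[0.5733 0.6360 0.3460; 0.6360 1.7786 0.2235; 0.3460 0.2235 1.0878]
step 3: x^-=[1.1575, 1.5608, 0.6984]  P^-=[1.7475 1.5399 0.7226; 1.5399 2.5518 0.5371; 0.7226 0.5371 1.3815]  S=[1.4210]  K=[0.8578; 0.5696; 0.2039]  nu=[-4.2693]  x^+=[-2.5048, -0.8708, -0.1721]  P^+=[0.7018 0.8457 0.4740; 0.8457 2.0908 0.3721; 0.4740 0.3721 1.3224]

innov = [-4.2693]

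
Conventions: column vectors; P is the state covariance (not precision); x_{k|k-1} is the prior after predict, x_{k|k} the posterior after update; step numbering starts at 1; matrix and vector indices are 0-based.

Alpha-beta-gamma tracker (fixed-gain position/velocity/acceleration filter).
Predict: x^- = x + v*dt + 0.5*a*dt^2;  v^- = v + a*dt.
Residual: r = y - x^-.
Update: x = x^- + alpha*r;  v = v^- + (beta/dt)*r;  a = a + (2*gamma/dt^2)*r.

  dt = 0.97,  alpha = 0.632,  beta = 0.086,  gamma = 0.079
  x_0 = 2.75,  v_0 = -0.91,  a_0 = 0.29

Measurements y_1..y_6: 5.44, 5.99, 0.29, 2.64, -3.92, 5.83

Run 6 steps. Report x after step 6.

x_post = 3.2399

step 1: x_pred=2.0037  r=3.4363  x^+=4.1755  v^+=-0.3240  a^+=0.8670
step 2: x_pred=4.2690  r=1.7210  x^+=5.3567  v^+=0.6696  a^+=1.1560
step 3: x_pred=6.5500  r=-6.2600  x^+=2.5937  v^+=1.2359  a^+=0.1048
step 4: x_pred=3.8418  r=-1.2018  x^+=3.0823  v^+=1.2310  a^+=-0.0970
step 5: x_pred=4.2307  r=-8.1507  x^+=-0.9205  v^+=0.4143  a^+=-1.4657
step 6: x_pred=-1.2082  r=7.0382  x^+=3.2399  v^+=-0.3834  a^+=-0.2838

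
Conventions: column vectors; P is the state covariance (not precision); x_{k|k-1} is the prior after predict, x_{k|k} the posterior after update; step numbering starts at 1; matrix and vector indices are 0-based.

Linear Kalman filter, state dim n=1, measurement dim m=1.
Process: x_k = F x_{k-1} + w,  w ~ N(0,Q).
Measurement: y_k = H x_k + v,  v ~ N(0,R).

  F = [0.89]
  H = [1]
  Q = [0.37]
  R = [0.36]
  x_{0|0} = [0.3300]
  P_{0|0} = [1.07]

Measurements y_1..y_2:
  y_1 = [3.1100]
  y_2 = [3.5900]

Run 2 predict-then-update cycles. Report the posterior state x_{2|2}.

x_post = [3.0618]

step 1: x^-=[0.2937]  P^-=[1.2175]  S=[1.5775]  K=[0.7718]  nu=[2.8163]  x^+=[2.4673]  P^+=[0.2778]
step 2: x^-=[2.1959]  P^-=[0.5901]  S=[0.9501]  K=[0.6211]  nu=[1.3941]  x^+=[3.0618]  P^+=[0.2236]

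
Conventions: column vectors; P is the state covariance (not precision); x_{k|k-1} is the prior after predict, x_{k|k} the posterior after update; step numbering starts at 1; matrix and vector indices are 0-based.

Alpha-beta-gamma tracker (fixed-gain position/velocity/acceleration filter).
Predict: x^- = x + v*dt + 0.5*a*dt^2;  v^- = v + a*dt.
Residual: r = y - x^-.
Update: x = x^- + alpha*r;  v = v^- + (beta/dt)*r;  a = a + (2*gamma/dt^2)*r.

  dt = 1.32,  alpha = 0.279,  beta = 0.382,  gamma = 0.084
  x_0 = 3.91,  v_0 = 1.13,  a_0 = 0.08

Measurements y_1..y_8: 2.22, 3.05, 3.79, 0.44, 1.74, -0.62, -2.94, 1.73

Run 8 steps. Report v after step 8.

v_post = 0.9517

step 1: x_pred=5.4713  r=-3.2513  x^+=4.5642  v^+=0.2947  a^+=-0.2335
step 2: x_pred=4.7498  r=-1.6998  x^+=4.2755  v^+=-0.5054  a^+=-0.3974
step 3: x_pred=3.2622  r=0.5278  x^+=3.4095  v^+=-0.8772  a^+=-0.3465
step 4: x_pred=1.9497  r=-1.5097  x^+=1.5285  v^+=-1.7715  a^+=-0.4920
step 5: x_pred=-1.2385  r=2.9785  x^+=-0.4075  v^+=-1.5590  a^+=-0.2049
step 6: x_pred=-2.6439  r=2.0239  x^+=-2.0792  v^+=-1.2437  a^+=-0.0097
step 7: x_pred=-3.7294  r=0.7894  x^+=-3.5092  v^+=-1.0281  a^+=0.0664
step 8: x_pred=-4.8084  r=6.5384  x^+=-2.9842  v^+=0.9517  a^+=0.6968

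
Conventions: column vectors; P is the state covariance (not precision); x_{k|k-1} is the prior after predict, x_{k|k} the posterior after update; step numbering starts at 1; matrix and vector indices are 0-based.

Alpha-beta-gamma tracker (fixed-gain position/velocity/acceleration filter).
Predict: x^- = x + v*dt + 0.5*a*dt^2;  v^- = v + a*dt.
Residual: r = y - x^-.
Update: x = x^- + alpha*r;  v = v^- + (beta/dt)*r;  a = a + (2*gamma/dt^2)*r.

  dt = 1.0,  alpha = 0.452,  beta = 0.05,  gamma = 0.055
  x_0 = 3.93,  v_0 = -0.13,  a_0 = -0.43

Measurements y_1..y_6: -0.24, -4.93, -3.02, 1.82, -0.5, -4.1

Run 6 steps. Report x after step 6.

step 1: x_pred=3.5850  r=-3.8250  x^+=1.8561  v^+=-0.7513  a^+=-0.8508
step 2: x_pred=0.6795  r=-5.6095  x^+=-1.8560  v^+=-1.8825  a^+=-1.4678
step 3: x_pred=-4.4724  r=1.4524  x^+=-3.8159  v^+=-3.2776  a^+=-1.3080
step 4: x_pred=-7.7476  r=9.5676  x^+=-3.4230  v^+=-4.1073  a^+=-0.2556
step 5: x_pred=-7.6581  r=7.1581  x^+=-4.4227  v^+=-4.0050  a^+=0.5318
step 6: x_pred=-8.1617  r=4.0617  x^+=-6.3258  v^+=-3.2701  a^+=0.9786

x_post = -6.3258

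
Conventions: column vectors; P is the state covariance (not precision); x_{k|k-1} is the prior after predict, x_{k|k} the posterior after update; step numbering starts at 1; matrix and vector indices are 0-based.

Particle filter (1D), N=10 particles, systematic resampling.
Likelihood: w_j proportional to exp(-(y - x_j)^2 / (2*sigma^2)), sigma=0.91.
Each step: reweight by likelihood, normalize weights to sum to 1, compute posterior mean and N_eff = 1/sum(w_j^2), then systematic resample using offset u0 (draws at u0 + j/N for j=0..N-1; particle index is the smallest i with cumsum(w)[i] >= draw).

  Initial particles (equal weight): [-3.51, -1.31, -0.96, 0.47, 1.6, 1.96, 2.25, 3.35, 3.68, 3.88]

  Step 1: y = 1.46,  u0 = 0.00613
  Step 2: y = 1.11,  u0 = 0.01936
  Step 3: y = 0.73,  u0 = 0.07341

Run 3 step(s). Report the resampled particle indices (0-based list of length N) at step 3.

step 1: w=[0.0000, 0.0029, 0.0088, 0.1666, 0.2975, 0.2588, 0.2065, 0.0348, 0.0154, 0.0088]  mean=1.7211  Neff=4.3961  idx=[2, 3, 4, 4, 4, 5, 5, 5, 6, 6]
step 2: w=[0.0119, 0.1239, 0.1372, 0.1372, 0.1372, 0.1026, 0.1026, 0.1026, 0.0724, 0.0724]  mean=1.6343  Neff=8.7695  idx=[1, 1, 2, 3, 4, 4, 5, 6, 7, 8]
step 3: w=[0.1626, 0.1626, 0.1072, 0.1072, 0.1072, 0.1072, 0.0679, 0.0679, 0.0679, 0.0420]  mean=1.3332  Neff=8.7337  idx=[0, 1, 1, 2, 3, 4, 5, 6, 7, 9]

resampled_idx = [0, 1, 1, 2, 3, 4, 5, 6, 7, 9]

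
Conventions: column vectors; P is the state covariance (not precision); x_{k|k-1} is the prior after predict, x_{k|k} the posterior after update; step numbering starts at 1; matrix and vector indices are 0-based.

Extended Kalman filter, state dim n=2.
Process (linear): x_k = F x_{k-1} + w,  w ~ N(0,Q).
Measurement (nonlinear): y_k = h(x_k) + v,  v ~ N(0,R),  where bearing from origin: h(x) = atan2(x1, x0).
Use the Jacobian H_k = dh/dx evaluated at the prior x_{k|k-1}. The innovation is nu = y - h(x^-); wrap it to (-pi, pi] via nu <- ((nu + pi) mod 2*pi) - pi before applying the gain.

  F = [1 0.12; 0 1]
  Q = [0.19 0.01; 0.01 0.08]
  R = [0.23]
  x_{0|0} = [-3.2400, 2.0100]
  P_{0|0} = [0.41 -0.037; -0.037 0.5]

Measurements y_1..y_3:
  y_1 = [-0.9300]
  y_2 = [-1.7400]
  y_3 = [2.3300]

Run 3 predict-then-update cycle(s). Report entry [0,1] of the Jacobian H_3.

step 1: x^-=[-2.9988, 2.0100]  P^-=[0.5983 0.0330; 0.0330 0.5800]  H_jac=[-0.1542 -0.2301]  S=[0.2773]  K=[-0.3602; -0.4997]  nu=[2.8021]  x^+=[-4.0080, 0.6099]  P^+=[0.5623 -0.0169; -0.0169 0.5108]
step 2: x^-=[-3.9348, 0.6099]  P^-=[0.7556 0.0544; 0.0544 0.5908]  H_jac=[-0.0385 -0.2482]  S=[0.2685]  K=[-0.1585; -0.5538]  nu=[1.5554]  x^+=[-4.1814, -0.2514]  P^+=[0.7489 0.0308; 0.0308 0.5084]
step 3: x^-=[-4.2116, -0.2514]  P^-=[0.9536 0.1018; 0.1018 0.5884]  H_jac=[0.0141 -0.2366]  S=[0.2624]  K=[-0.0405; -0.5250]  nu=[-0.8712]  x^+=[-4.1763, 0.2060]  P^+=[0.9532 0.0963; 0.0963 0.5161]

H_jac[0,1] = -0.2366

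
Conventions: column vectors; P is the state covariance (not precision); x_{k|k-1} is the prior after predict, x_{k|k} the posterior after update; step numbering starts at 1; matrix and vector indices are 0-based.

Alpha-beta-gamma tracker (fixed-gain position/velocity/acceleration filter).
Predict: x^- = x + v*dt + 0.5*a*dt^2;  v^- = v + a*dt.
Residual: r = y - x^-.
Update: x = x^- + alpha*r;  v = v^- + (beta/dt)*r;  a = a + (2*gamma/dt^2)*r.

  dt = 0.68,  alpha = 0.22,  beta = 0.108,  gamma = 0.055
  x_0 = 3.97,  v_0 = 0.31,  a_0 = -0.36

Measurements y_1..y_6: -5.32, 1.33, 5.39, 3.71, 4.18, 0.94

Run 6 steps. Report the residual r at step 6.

resid = 2.6331

step 1: x_pred=4.0976  r=-9.4176  x^+=2.0257  v^+=-1.4305  a^+=-2.6003
step 2: x_pred=0.4517  r=0.8783  x^+=0.6450  v^+=-3.0593  a^+=-2.3914
step 3: x_pred=-1.9882  r=7.3782  x^+=-0.3650  v^+=-3.5136  a^+=-0.6362
step 4: x_pred=-2.9014  r=6.6114  x^+=-1.4469  v^+=-2.8962  a^+=0.9366
step 5: x_pred=-3.1997  r=7.3797  x^+=-1.5762  v^+=-1.0872  a^+=2.6921
step 6: x_pred=-1.6931  r=2.6331  x^+=-1.1138  v^+=1.1616  a^+=3.3185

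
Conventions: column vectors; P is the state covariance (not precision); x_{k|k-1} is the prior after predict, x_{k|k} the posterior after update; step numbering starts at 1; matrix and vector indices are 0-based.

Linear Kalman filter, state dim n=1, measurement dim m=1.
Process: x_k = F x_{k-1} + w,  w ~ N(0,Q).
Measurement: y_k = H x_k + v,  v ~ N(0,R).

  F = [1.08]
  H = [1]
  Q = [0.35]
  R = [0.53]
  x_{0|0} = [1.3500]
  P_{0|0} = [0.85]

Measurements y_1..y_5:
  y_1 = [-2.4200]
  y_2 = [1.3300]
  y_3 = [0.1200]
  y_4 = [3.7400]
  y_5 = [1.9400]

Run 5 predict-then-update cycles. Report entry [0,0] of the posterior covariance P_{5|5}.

step 1: x^-=[1.4580]  P^-=[1.3414]  S=[1.8714]  K=[0.7168]  nu=[-3.8780]  x^+=[-1.3217]  P^+=[0.3799]
step 2: x^-=[-1.4275]  P^-=[0.7931]  S=[1.3231]  K=[0.5994]  nu=[2.7575]  x^+=[0.2254]  P^+=[0.3177]
step 3: x^-=[0.2435]  P^-=[0.7206]  S=[1.2506]  K=[0.5762]  nu=[-0.1235]  x^+=[0.1723]  P^+=[0.3054]
step 4: x^-=[0.1861]  P^-=[0.7062]  S=[1.2362]  K=[0.5713]  nu=[3.5539]  x^+=[2.2163]  P^+=[0.3028]
step 5: x^-=[2.3936]  P^-=[0.7032]  S=[1.2332]  K=[0.5702]  nu=[-0.4536]  x^+=[2.1350]  P^+=[0.3022]

P_post[0,0] = 0.3022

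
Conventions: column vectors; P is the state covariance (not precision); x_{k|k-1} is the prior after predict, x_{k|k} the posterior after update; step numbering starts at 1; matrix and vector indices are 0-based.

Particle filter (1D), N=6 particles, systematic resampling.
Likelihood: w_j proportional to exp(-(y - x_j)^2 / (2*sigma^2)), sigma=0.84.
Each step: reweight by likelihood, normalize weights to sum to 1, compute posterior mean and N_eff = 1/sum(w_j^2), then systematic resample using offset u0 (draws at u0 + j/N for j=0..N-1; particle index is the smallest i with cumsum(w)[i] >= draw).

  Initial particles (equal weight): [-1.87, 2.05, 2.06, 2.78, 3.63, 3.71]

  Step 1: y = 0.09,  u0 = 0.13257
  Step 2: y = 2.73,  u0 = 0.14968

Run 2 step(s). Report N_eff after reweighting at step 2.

step 1: w=[0.3261, 0.3261, 0.3172, 0.0294, 0.0007, 0.0005]  mean=0.7981  Neff=3.1829  idx=[0, 0, 1, 1, 2, 2]
step 2: w=[0.0000, 0.0000, 0.2488, 0.2488, 0.2512, 0.2512]  mean=2.0550  Neff=3.9999  idx=[2, 3, 3, 4, 5, 5]

N_eff = 3.9999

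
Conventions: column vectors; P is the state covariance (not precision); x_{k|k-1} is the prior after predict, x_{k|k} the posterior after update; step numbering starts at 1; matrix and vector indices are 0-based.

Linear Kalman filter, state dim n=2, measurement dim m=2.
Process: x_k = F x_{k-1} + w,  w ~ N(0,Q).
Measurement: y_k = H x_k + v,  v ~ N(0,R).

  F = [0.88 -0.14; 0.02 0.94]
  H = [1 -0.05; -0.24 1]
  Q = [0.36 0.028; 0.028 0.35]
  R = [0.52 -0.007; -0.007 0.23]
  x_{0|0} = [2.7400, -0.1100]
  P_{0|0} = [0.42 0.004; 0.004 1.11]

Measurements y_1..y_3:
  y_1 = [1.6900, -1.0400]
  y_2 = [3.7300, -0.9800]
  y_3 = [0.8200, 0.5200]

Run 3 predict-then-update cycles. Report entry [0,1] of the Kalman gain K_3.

step 1: x^-=[2.4266, -0.0486]  P^-=[0.7060 -0.1074; -0.1074 1.3311]  S=[1.2401 -0.3517; -0.3517 1.6533]  K=[0.5600 -0.0483; 0.0984 0.8416]  nu=[-0.7390, -0.4090]  x^+=[2.0325, -0.4656]  P^+=[0.2943 0.0556; 0.0556 0.2062]
step 2: x^-=[1.8538, -0.3970]  P^-=[0.5782 0.0519; 0.0519 0.5344]  S=[1.0944 -0.1200; -0.1200 0.7728]  K=[0.5226 -0.0313; 0.0987 0.6907]  nu=[1.8563, -0.1381]  x^+=[2.8282, -0.3091]  P^+=[0.2747 0.0551; 0.0551 0.1714]
step 3: x^-=[2.5321, -0.2340]  P^-=[0.5625 0.0557; 0.0557 0.5036]  S=[1.0782 -0.1108; -0.1108 0.7393]  K=[0.5161 -0.0299; 0.0980 0.6778]  nu=[-1.7238, 1.3617]  x^+=[1.6018, 0.5201]  P^+=[0.2713 0.0546; 0.0546 0.1683]

K[0,1] = -0.0299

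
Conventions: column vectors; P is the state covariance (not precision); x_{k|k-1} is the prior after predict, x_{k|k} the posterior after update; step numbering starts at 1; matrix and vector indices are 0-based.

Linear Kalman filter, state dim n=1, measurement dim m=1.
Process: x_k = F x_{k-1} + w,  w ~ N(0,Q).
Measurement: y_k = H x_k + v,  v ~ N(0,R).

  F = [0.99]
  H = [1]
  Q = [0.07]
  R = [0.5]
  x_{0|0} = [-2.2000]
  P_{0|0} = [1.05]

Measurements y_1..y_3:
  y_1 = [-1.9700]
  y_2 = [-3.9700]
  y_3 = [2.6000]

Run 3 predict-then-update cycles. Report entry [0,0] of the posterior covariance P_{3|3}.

P_post[0,0] = 0.1835

step 1: x^-=[-2.1780]  P^-=[1.0991]  S=[1.5991]  K=[0.6873]  nu=[0.2080]  x^+=[-2.0350]  P^+=[0.3437]
step 2: x^-=[-2.0147]  P^-=[0.4068]  S=[0.9068]  K=[0.4486]  nu=[-1.9553]  x^+=[-2.8919]  P^+=[0.2243]
step 3: x^-=[-2.8630]  P^-=[0.2898]  S=[0.7898]  K=[0.3670]  nu=[5.4630]  x^+=[-0.8582]  P^+=[0.1835]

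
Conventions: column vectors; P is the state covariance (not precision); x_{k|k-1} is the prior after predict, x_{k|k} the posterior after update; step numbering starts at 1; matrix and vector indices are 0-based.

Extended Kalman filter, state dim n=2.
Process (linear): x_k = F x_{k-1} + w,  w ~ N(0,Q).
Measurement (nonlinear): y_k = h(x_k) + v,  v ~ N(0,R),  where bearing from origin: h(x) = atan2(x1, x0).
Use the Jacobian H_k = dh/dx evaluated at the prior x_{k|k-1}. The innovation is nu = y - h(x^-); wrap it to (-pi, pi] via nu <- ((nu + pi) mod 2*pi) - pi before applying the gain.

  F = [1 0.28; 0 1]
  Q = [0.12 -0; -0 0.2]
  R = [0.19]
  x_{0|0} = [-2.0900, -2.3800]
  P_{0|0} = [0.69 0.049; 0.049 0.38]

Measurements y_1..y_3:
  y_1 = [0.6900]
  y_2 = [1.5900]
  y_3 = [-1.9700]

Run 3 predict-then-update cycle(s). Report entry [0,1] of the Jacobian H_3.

H_jac[0,1] = -0.1343

step 1: x^-=[-2.7564, -2.3800]  P^-=[0.8672 0.1554; 0.1554 0.5800]  H_jac=[0.1795 -0.2078]  S=[0.2314]  K=[0.5330; -0.4004]  nu=[3.1193]  x^+=[-1.0938, -3.6291]  P^+=[0.8015 0.2048; 0.2048 0.5429]
step 2: x^-=[-2.1099, -3.6291]  P^-=[1.0787 0.3568; 0.3568 0.7429]  H_jac=[0.2059 -0.1197]  S=[0.2288]  K=[0.7842; -0.0676]  nu=[-2.5958]  x^+=[-4.1456, -3.4536]  P^+=[0.9380 0.3689; 0.3689 0.7418]
step 3: x^-=[-5.1126, -3.4536]  P^-=[1.3228 0.5766; 0.5766 0.9418]  H_jac=[0.0907 -0.1343]  S=[0.2038]  K=[0.2088; -0.3639]  nu=[0.5775]  x^+=[-4.9920, -3.6638]  P^+=[1.3139 0.5921; 0.5921 0.9149]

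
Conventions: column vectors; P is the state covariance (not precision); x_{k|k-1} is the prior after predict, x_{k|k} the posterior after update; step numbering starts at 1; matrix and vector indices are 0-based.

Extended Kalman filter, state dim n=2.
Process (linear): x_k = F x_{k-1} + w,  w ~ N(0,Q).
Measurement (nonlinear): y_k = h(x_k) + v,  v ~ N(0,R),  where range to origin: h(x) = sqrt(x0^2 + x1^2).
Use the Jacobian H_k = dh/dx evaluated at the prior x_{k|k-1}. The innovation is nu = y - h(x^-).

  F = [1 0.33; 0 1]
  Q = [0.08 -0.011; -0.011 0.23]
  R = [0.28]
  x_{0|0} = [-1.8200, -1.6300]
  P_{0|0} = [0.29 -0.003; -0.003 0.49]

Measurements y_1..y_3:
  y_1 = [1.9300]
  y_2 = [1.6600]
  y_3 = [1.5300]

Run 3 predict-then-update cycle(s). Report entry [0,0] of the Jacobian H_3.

step 1: x^-=[-2.3579, -1.6300]  P^-=[0.4214 0.1477; 0.1477 0.7200]  H_jac=[-0.8226 -0.5686]  S=[0.9361]  K=[-0.4600; -0.5672]  nu=[-0.9365]  x^+=[-1.9271, -1.0989]  P^+=[0.2233 -0.0965; -0.0965 0.4189]
step 2: x^-=[-2.2898, -1.0989]  P^-=[0.2852 0.0307; 0.0307 0.6489]  H_jac=[-0.9016 -0.4327]  S=[0.6573]  K=[-0.4114; -0.4693]  nu=[-0.8798]  x^+=[-1.9278, -0.6860]  P^+=[0.1740 -0.0962; -0.0962 0.5041]
step 3: x^-=[-2.1542, -0.6860]  P^-=[0.2454 0.0592; 0.0592 0.7341]  H_jac=[-0.9528 -0.3034]  S=[0.6046]  K=[-0.4164; -0.4617]  nu=[-0.7308]  x^+=[-1.8499, -0.3486]  P^+=[0.1405 -0.0571; -0.0571 0.6053]

H_jac[0,0] = -0.9528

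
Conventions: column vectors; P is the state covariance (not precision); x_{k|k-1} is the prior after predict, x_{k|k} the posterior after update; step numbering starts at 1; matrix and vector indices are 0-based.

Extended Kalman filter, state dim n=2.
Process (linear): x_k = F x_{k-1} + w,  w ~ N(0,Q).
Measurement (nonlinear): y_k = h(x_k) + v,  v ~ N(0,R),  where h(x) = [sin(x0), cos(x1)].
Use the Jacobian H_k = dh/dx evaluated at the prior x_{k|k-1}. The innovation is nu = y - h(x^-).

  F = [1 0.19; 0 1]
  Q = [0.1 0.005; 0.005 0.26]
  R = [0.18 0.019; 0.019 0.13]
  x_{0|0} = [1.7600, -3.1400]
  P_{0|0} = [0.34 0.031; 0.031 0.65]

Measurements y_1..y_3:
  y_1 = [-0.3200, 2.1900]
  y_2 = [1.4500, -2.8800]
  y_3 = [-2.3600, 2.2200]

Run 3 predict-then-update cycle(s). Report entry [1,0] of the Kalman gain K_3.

step 1: x^-=[1.1634, -3.1400]  P^-=[0.4752 0.1595; 0.1595 0.9100]  H_jac=[0.3962 0.0000; 0.0000 0.0016]  S=[0.2546 0.0191; 0.0191 0.1300]  K=[0.7477 -0.1079; 0.2501 -0.0256]  nu=[-1.2382, 3.1900]  x^+=[-0.1065, -3.5314]  P^+=[0.3345 0.1124; 0.1124 0.8942]
step 2: x^-=[-0.7775, -3.5314]  P^-=[0.5095 0.2873; 0.2873 1.1542]  H_jac=[0.7127 0.0000; 0.0000 -0.3800]  S=[0.4388 -0.0588; -0.0588 0.2967]  K=[0.7994 -0.2095; 0.2758 -1.4238]  nu=[2.1515, -1.9550]  x^+=[1.3522, -0.1544]  P^+=[0.1963 0.0317; 0.0317 0.4733]
step 3: x^-=[1.3228, -0.1544]  P^-=[0.3255 0.1266; 0.1266 0.7333]  H_jac=[0.2454 0.0000; 0.0000 0.1538]  S=[0.1996 0.0238; 0.0238 0.1474]  K=[0.3920 0.0689; 0.0658 0.7549]  nu=[-3.3294, 1.2319]  x^+=[0.1027, 0.5565]  P^+=[0.2928 0.1067; 0.1067 0.6461]

K[1,0] = 0.0658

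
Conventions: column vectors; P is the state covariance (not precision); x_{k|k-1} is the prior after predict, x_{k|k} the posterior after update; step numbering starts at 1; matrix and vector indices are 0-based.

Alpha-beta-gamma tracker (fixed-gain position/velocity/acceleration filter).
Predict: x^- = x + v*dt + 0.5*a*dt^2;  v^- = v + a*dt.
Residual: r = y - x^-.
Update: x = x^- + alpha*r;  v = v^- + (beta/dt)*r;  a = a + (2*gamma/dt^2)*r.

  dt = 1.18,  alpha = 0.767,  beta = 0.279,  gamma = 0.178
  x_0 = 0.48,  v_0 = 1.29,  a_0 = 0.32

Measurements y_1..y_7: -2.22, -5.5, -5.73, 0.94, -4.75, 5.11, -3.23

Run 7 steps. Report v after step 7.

step 1: x_pred=2.2250  r=-4.4450  x^+=-1.1843  v^+=0.6166  a^+=-0.8165
step 2: x_pred=-1.0251  r=-4.4749  x^+=-4.4574  v^+=-1.4048  a^+=-1.9606
step 3: x_pred=-7.4800  r=1.7500  x^+=-6.1378  v^+=-3.3045  a^+=-1.5131
step 4: x_pred=-11.0906  r=12.0306  x^+=-1.8631  v^+=-2.2455  a^+=1.5628
step 5: x_pred=-3.4249  r=-1.3251  x^+=-4.4412  v^+=-0.7148  a^+=1.2240
step 6: x_pred=-4.4326  r=9.5426  x^+=2.8866  v^+=2.9857  a^+=3.6637
step 7: x_pred=8.9604  r=-12.1904  x^+=-0.3896  v^+=4.4266  a^+=0.5470

v_post = 4.4266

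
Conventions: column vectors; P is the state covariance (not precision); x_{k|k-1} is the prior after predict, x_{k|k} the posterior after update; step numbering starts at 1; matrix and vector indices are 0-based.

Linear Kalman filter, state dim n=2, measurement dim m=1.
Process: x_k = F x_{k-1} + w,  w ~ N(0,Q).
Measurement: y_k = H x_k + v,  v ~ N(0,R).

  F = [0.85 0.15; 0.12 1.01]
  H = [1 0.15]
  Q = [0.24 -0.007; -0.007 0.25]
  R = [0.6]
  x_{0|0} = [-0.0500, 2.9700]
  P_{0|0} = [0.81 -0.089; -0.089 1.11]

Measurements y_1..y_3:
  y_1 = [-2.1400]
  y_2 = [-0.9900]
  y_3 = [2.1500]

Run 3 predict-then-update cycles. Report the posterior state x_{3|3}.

x_post = [0.4763, 2.8390]

step 1: x^-=[0.4030, 2.9937]  P^-=[0.8275 0.1658; 0.1658 1.3724]  S=[1.5081]  K=[0.5652; 0.2464]  nu=[-2.9921]  x^+=[-1.2881, 2.2564]  P^+=[0.3458 -0.0443; -0.0443 1.2808]
step 2: x^-=[-0.7564, 2.1244]  P^-=[0.5073 0.1835; 0.1835 1.5508]  S=[1.1973]  K=[0.4467; 0.3476]  nu=[-0.5522]  x^+=[-1.0031, 1.9324]  P^+=[0.2684 -0.0024; -0.0024 1.4062]
step 3: x^-=[-0.5628, 1.8314]  P^-=[0.4649 0.2313; 0.2313 1.6877]  S=[1.1723]  K=[0.4262; 0.4133]  nu=[2.4381]  x^+=[0.4763, 2.8390]  P^+=[0.2520 0.0248; 0.0248 1.4875]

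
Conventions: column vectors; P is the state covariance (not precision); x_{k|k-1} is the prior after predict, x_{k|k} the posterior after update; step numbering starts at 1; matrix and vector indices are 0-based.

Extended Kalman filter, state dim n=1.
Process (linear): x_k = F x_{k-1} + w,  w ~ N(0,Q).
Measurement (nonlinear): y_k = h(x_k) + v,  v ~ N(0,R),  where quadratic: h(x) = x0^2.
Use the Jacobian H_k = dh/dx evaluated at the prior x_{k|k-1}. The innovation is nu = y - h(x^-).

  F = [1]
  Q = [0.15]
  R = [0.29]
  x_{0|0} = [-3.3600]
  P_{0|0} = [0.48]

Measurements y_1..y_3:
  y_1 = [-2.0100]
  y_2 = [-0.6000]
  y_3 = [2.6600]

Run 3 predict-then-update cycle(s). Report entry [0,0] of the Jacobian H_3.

H_jac[0,0] = -1.3222

step 1: x^-=[-3.3600]  P^-=[0.6300]  H_jac=[-6.7200]  S=[28.7398]  K=[-0.1473]  nu=[-13.2996]  x^+=[-1.4009]  P^+=[0.0064]
step 2: x^-=[-1.4009]  P^-=[0.1564]  H_jac=[-2.8017]  S=[1.5174]  K=[-0.2887]  nu=[-2.5624]  x^+=[-0.6611]  P^+=[0.0299]
step 3: x^-=[-0.6611]  P^-=[0.1799]  H_jac=[-1.3222]  S=[0.6045]  K=[-0.3935]  nu=[2.2230]  x^+=[-1.5357]  P^+=[0.0863]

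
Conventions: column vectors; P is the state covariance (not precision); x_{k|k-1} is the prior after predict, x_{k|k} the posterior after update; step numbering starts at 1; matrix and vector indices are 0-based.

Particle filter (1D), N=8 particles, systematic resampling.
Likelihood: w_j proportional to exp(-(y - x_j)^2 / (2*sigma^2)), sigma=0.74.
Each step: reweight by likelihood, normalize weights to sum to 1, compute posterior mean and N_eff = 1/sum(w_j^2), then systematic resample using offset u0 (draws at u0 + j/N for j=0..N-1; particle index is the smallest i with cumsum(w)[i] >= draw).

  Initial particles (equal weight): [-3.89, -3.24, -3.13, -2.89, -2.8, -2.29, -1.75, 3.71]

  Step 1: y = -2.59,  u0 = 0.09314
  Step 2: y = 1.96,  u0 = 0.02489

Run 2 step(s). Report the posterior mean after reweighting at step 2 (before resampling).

post_mean = -1.7711

step 1: w=[0.0428, 0.1363, 0.1536, 0.1847, 0.1926, 0.1847, 0.1053, 0.0000]  mean=-2.7693  Neff=6.2344  idx=[1, 2, 3, 3, 4, 5, 5, 6]
step 2: w=[0.0000, 0.0000, 0.0001, 0.0001, 0.0003, 0.0190, 0.0190, 0.9615]  mean=-1.7711  Neff=1.0809  idx=[6, 7, 7, 7, 7, 7, 7, 7]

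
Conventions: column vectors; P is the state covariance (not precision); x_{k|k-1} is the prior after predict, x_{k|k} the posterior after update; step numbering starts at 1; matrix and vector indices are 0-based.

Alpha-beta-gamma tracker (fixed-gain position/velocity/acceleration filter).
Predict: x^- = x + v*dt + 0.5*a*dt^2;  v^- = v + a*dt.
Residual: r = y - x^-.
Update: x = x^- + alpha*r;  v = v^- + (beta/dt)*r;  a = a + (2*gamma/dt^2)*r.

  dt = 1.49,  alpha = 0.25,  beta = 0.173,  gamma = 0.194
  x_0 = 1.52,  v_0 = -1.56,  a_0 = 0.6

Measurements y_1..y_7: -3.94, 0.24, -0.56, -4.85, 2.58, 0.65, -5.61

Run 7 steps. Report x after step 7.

x_post = 3.5342

step 1: x_pred=-0.1384  r=-3.8016  x^+=-1.0888  v^+=-1.1074  a^+=-0.0644
step 2: x_pred=-2.8103  r=3.0503  x^+=-2.0477  v^+=-0.8492  a^+=0.4687
step 3: x_pred=-2.7927  r=2.2327  x^+=-2.2346  v^+=0.1084  a^+=0.8589
step 4: x_pred=-1.1196  r=-3.7304  x^+=-2.0522  v^+=0.9550  a^+=0.2070
step 5: x_pred=-0.3995  r=2.9795  x^+=0.3454  v^+=1.6093  a^+=0.7277
step 6: x_pred=3.5510  r=-2.9010  x^+=2.8258  v^+=2.3567  a^+=0.2207
step 7: x_pred=6.5823  r=-12.1923  x^+=3.5342  v^+=1.2699  a^+=-1.9101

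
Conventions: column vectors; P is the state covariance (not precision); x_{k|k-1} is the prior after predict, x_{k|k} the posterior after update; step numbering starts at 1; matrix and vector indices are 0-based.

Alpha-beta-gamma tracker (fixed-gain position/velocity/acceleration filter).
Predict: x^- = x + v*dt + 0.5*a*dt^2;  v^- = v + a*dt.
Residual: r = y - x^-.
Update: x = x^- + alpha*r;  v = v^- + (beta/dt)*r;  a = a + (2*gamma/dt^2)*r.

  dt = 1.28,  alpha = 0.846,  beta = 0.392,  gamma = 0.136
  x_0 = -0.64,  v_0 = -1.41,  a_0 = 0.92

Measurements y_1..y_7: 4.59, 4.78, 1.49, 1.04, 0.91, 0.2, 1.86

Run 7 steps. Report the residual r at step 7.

step 1: x_pred=-1.6911  r=6.2811  x^+=3.6227  v^+=1.6912  a^+=1.9628
step 2: x_pred=7.3953  r=-2.6153  x^+=5.1828  v^+=3.4026  a^+=1.5286
step 3: x_pred=10.7903  r=-9.3003  x^+=2.9222  v^+=2.5110  a^+=-0.0154
step 4: x_pred=6.1236  r=-5.0836  x^+=1.8229  v^+=0.9344  a^+=-0.8594
step 5: x_pred=2.3149  r=-1.4049  x^+=1.1263  v^+=-0.5959  a^+=-1.0926
step 6: x_pred=-0.5314  r=0.7314  x^+=0.0874  v^+=-1.7704  a^+=-0.9712
step 7: x_pred=-2.9744  r=4.8344  x^+=1.1155  v^+=-1.5330  a^+=-0.1686

resid = 4.8344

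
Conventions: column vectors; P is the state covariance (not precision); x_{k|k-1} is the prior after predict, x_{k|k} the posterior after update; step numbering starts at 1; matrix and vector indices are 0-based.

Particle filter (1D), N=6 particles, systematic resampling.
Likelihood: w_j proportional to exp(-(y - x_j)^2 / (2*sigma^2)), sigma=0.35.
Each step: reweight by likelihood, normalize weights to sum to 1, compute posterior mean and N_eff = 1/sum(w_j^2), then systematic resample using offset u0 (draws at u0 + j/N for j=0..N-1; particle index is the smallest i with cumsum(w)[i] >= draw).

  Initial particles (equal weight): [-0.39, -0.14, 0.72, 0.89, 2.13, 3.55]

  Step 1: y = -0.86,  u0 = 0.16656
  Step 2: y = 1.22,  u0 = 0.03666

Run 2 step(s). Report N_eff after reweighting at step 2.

step 1: w=[0.7710, 0.2289, 0.0001, 0.0000, 0.0000, 0.0000]  mean=-0.3327  Neff=1.5460  idx=[0, 0, 0, 0, 1, 1]
step 2: w=[0.0220, 0.0220, 0.0220, 0.0220, 0.4560, 0.4560]  mean=-0.1620  Neff=2.3938  idx=[1, 4, 4, 4, 5, 5]

N_eff = 2.3938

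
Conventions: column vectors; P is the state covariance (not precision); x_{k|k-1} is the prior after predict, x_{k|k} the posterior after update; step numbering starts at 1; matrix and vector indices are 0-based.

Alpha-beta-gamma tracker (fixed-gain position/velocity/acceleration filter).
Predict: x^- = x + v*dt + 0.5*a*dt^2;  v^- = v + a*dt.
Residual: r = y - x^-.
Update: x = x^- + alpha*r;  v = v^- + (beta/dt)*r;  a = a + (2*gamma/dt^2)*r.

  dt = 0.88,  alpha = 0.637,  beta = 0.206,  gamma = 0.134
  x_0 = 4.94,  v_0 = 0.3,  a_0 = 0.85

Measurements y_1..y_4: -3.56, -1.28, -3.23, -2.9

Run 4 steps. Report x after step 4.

step 1: x_pred=5.5331  r=-9.0931  x^+=-0.2592  v^+=-1.0806  a^+=-2.2969
step 2: x_pred=-2.0995  r=0.8195  x^+=-1.5775  v^+=-2.9100  a^+=-2.0133
step 3: x_pred=-4.9179  r=1.6879  x^+=-3.8427  v^+=-4.2866  a^+=-1.4292
step 4: x_pred=-8.1683  r=5.2683  x^+=-4.8124  v^+=-4.3110  a^+=0.3941

x_post = -4.8124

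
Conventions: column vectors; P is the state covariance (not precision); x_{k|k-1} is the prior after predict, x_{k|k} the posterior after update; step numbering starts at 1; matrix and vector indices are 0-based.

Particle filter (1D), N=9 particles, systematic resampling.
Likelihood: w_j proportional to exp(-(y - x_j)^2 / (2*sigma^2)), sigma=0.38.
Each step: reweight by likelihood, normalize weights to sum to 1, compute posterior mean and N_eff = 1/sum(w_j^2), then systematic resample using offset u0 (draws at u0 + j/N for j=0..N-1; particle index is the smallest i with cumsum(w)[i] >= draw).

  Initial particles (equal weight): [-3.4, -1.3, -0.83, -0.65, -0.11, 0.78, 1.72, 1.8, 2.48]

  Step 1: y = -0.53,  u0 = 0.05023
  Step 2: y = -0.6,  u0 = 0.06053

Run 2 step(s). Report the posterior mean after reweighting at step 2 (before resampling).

step 1: w=[0.0000, 0.0544, 0.3106, 0.4035, 0.2303, 0.0011, 0.0000, 0.0000, 0.0000]  mean=-0.6153  Neff=3.1713  idx=[1, 2, 2, 3, 3, 3, 3, 4, 4]
step 2: w=[0.0274, 0.1246, 0.1246, 0.1483, 0.1483, 0.1483, 0.1483, 0.0651, 0.0651]  mean=-0.6423  Neff=7.7981  idx=[1, 2, 3, 3, 4, 5, 6, 6, 8]

post_mean = -0.6423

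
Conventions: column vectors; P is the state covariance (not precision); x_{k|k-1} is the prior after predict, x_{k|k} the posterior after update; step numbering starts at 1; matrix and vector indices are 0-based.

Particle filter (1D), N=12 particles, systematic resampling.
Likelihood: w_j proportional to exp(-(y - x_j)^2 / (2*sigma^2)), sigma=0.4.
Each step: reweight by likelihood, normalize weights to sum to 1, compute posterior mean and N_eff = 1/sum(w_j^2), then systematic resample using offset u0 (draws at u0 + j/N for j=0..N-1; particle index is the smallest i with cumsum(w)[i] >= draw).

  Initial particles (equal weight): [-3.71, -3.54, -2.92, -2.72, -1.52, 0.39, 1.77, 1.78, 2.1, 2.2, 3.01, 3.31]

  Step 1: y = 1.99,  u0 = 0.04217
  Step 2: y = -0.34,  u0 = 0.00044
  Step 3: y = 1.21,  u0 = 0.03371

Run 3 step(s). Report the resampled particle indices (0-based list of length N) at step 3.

resampled_idx = [0, 1, 2, 3, 4, 5, 6, 7, 8, 9, 10, 11]

step 1: w=[0.0000, 0.0000, 0.0000, 0.0000, 0.0000, 0.0001, 0.2382, 0.2415, 0.2668, 0.2415, 0.0107, 0.0012]  mean=1.9793  Neff=4.0871  idx=[6, 6, 6, 7, 7, 7, 8, 8, 8, 9, 9, 9]
step 2: w=[0.1766, 0.1766, 0.1766, 0.1548, 0.1548, 0.1548, 0.0016, 0.0016, 0.0016, 0.0003, 0.0003, 0.0003]  mean=1.7767  Neff=6.0446  idx=[0, 0, 0, 1, 1, 2, 2, 3, 3, 4, 4, 5]
step 3: w=[0.0846, 0.0846, 0.0846, 0.0846, 0.0846, 0.0846, 0.0846, 0.0816, 0.0816, 0.0816, 0.0816, 0.0816]  mean=1.7741  Neff=11.9964  idx=[0, 1, 2, 3, 4, 5, 6, 7, 8, 9, 10, 11]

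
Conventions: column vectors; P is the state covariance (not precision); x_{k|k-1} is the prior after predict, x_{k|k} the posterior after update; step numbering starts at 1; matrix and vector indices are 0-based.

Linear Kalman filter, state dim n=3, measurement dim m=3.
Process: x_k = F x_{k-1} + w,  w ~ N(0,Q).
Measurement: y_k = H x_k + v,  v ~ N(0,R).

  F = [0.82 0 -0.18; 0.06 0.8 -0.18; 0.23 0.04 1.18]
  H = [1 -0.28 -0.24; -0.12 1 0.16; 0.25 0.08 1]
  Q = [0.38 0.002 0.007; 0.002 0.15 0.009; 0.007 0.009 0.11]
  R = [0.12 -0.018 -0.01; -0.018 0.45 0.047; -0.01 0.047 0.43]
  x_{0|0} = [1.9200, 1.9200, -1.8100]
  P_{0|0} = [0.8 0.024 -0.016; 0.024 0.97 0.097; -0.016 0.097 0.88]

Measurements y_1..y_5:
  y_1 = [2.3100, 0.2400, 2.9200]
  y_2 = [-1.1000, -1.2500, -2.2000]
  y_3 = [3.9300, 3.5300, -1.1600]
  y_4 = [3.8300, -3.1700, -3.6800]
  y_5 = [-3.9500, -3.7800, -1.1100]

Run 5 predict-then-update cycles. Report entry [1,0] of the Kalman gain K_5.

step 1: x^-=[1.9002, 1.9770, -1.6174]  P^-=[0.9512 0.0742 -0.0438; 0.0742 0.7769 -0.0410; -0.0438 -0.0410 1.3801]  S=[1.1855 -0.3226 -0.1490; -0.3226 1.2467 0.2813; -0.1490 0.2813 1.8490]  K=[0.8534 0.1483 0.1543; 0.0527 0.6406 -0.0717; -0.2358 -0.0776 0.7315]  nu=[0.5752, -1.2502, 3.9042]  x^+=[2.8082, 0.9265, 1.1999]  P^+=[0.1243 0.0690 0.0282; 0.0690 0.2990 -0.0424; 0.0282 -0.0424 0.3096]
step 2: x^-=[2.0867, 0.6937, 2.0988]  P^-=[0.4653 0.0651 -0.0066; 0.0651 0.3701 -0.0715; -0.0066 -0.0715 0.5607]  S=[0.6037 -0.1126 -0.0207; -0.1126 0.8029 0.0961; -0.0207 0.0961 1.0100]  K=[0.7665 0.1034 0.1196; 0.0465 0.4516 -0.0674; -0.1948 -0.0696 0.5505]  nu=[-2.4888, -2.0291, -4.8759]  x^+=[-0.6142, -0.0096, 0.0406]  P^+=[0.1068 0.0483 0.0181; 0.0483 0.2109 -0.0372; 0.0181 -0.0372 0.2338]
step 3: x^-=[-0.5110, -0.0519, -0.0937]  P^-=[0.4540 0.0490 -0.0039; 0.0490 0.3079 -0.0577; -0.0039 -0.0577 0.4488]  S=[0.5907 -0.1096 0.0030; -0.1096 0.7459 0.0834; 0.0030 0.0834 0.8999]  K=[0.7633 0.0911 0.1152; 0.0358 0.4046 -0.0608; -0.1756 -0.0621 0.4988]  nu=[4.4039, 3.5355, -0.9344]  x^+=[3.0650, 1.5932, -1.5530]  P^+=[0.1047 0.0426 0.0166; 0.0426 0.1890 -0.0332; 0.0166 -0.0332 0.2118]
step 4: x^-=[2.7928, 1.7380, -1.0638]  P^-=[0.4524 0.0441 -0.0013; 0.0441 0.2915 -0.0512; -0.0013 -0.0512 0.4175]  S=[0.5883 -0.1100 0.0110; -0.1100 0.7318 0.0824; 0.0110 0.0824 0.8705]  K=[0.7627 0.0876 0.1146; 0.0313 0.3910 -0.0568; -0.1679 -0.0580 0.4821]  nu=[1.2685, -4.4027, -3.4534]  x^+=[2.9790, 0.2523, -2.6862]  P^+=[0.1042 0.0409 0.0165; 0.0409 0.1826 -0.0312; 0.0165 -0.0312 0.2046]
step 5: x^-=[2.9263, 0.8641, -2.4744]  P^-=[0.4518 0.0425 -0.0000; 0.0425 0.2864 -0.0483; -0.0000 -0.0483 0.4075]  S=[0.5875 -0.1104 0.0136; -0.1104 0.7277 0.0829; 0.0136 0.0829 0.8615]  K=[0.7625 0.0865 0.1147; 0.0295 0.3867 -0.0548; -0.1650 -0.0561 0.4765]  nu=[-7.2282, -3.8970, 0.5637]  x^+=[-2.8573, -0.8868, -0.7945]  P^+=[0.1041 0.0404 0.0165; 0.0404 0.1806 -0.0302; 0.0165 -0.0302 0.2022]

K[1,0] = 0.0295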